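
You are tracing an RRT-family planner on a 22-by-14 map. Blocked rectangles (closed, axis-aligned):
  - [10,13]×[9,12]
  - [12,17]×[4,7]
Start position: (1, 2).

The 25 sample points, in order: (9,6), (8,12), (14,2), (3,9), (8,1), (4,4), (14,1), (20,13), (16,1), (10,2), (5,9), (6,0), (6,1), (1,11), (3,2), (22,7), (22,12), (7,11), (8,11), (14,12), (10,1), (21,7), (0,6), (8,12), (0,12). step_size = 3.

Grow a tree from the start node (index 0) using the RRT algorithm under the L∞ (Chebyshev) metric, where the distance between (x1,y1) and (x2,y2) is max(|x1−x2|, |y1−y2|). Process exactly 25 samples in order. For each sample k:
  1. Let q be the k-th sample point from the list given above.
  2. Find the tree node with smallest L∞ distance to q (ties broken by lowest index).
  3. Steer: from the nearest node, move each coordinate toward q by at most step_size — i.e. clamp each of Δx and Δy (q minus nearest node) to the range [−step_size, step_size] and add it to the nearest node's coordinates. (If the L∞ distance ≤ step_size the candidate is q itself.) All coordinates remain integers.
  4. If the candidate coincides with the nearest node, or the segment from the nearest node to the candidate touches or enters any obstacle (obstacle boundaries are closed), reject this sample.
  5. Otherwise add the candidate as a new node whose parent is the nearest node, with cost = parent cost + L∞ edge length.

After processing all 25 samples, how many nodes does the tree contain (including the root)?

Node count: 24

1. q=(9,6) nearest=0 d=8 new=(4,5) → add node 1 parent=0 cost=3
2. q=(8,12) nearest=1 d=7 new=(7,8) → add node 2 parent=1 cost=6
3. q=(14,2) nearest=2 d=7 new=(10,5) → add node 3 parent=2 cost=9
4. q=(3,9) nearest=1 d=4 new=(3,8) → add node 4 parent=1 cost=6
5. q=(8,1) nearest=1 d=4 new=(7,2) → add node 5 parent=1 cost=6
6. q=(4,4) nearest=1 d=1 new=(4,4) → add node 6 parent=1 cost=4
7. q=(14,1) nearest=3 d=4 new=(13,2) → add node 7 parent=3 cost=12
8. q=(20,13) nearest=3 d=10 new=(13,8) → blocked by [12,17]×[4,7], reject
9. q=(16,1) nearest=7 d=3 new=(16,1) → add node 8 parent=7 cost=15
10. q=(10,2) nearest=3 d=3 new=(10,2) → add node 9 parent=3 cost=12
11. q=(5,9) nearest=2 d=2 new=(5,9) → add node 10 parent=2 cost=8
12. q=(6,0) nearest=5 d=2 new=(6,0) → add node 11 parent=5 cost=8
13. q=(6,1) nearest=5 d=1 new=(6,1) → add node 12 parent=5 cost=7
14. q=(1,11) nearest=4 d=3 new=(1,11) → add node 13 parent=4 cost=9
15. q=(3,2) nearest=0 d=2 new=(3,2) → add node 14 parent=0 cost=2
16. q=(22,7) nearest=8 d=6 new=(19,4) → add node 15 parent=8 cost=18
17. q=(22,12) nearest=15 d=8 new=(22,7) → add node 16 parent=15 cost=21
18. q=(7,11) nearest=10 d=2 new=(7,11) → add node 17 parent=10 cost=10
19. q=(8,11) nearest=17 d=1 new=(8,11) → add node 18 parent=17 cost=11
20. q=(14,12) nearest=18 d=6 new=(11,12) → blocked by [10,13]×[9,12], reject
21. q=(10,1) nearest=9 d=1 new=(10,1) → add node 19 parent=9 cost=13
22. q=(21,7) nearest=16 d=1 new=(21,7) → add node 20 parent=16 cost=22
23. q=(0,6) nearest=4 d=3 new=(0,6) → add node 21 parent=4 cost=9
24. q=(8,12) nearest=17 d=1 new=(8,12) → add node 22 parent=17 cost=11
25. q=(0,12) nearest=13 d=1 new=(0,12) → add node 23 parent=13 cost=10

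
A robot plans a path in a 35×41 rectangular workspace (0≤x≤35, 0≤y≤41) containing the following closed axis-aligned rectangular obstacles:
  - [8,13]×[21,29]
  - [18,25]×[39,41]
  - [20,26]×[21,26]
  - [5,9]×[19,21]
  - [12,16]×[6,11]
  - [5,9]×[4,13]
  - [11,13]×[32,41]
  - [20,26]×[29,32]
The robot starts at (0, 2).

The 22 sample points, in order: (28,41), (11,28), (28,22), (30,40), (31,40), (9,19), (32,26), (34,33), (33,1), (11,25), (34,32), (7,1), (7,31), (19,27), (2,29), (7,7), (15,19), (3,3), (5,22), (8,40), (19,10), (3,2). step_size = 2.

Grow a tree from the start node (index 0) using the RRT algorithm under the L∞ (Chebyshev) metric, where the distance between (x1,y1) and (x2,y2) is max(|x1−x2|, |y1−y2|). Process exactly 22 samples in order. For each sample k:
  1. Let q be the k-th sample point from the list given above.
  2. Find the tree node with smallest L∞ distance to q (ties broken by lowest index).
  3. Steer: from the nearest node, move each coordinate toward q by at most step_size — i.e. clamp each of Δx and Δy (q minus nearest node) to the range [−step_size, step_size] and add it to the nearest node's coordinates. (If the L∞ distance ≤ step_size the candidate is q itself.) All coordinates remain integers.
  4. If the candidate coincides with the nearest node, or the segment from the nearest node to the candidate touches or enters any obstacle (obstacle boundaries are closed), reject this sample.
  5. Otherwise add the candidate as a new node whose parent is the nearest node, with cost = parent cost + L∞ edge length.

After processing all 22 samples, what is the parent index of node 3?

1. q=(28,41) nearest=0 d=39 new=(2,4) → add node 1 parent=0 cost=2
2. q=(11,28) nearest=1 d=24 new=(4,6) → add node 2 parent=1 cost=4
3. q=(28,22) nearest=2 d=24 new=(6,8) → blocked by [5,9]×[4,13], reject
4. q=(30,40) nearest=2 d=34 new=(6,8) → blocked by [5,9]×[4,13], reject
5. q=(31,40) nearest=2 d=34 new=(6,8) → blocked by [5,9]×[4,13], reject
6. q=(9,19) nearest=2 d=13 new=(6,8) → blocked by [5,9]×[4,13], reject
7. q=(32,26) nearest=2 d=28 new=(6,8) → blocked by [5,9]×[4,13], reject
8. q=(34,33) nearest=2 d=30 new=(6,8) → blocked by [5,9]×[4,13], reject
9. q=(33,1) nearest=2 d=29 new=(6,4) → blocked by [5,9]×[4,13], reject
10. q=(11,25) nearest=2 d=19 new=(6,8) → blocked by [5,9]×[4,13], reject
11. q=(34,32) nearest=2 d=30 new=(6,8) → blocked by [5,9]×[4,13], reject
12. q=(7,1) nearest=1 d=5 new=(4,2) → add node 3 parent=1 cost=4
13. q=(7,31) nearest=2 d=25 new=(6,8) → blocked by [5,9]×[4,13], reject
14. q=(19,27) nearest=2 d=21 new=(6,8) → blocked by [5,9]×[4,13], reject
15. q=(2,29) nearest=2 d=23 new=(2,8) → add node 4 parent=2 cost=6
16. q=(7,7) nearest=2 d=3 new=(6,7) → blocked by [5,9]×[4,13], reject
17. q=(15,19) nearest=2 d=13 new=(6,8) → blocked by [5,9]×[4,13], reject
18. q=(3,3) nearest=1 d=1 new=(3,3) → add node 5 parent=1 cost=3
19. q=(5,22) nearest=4 d=14 new=(4,10) → add node 6 parent=4 cost=8
20. q=(8,40) nearest=6 d=30 new=(6,12) → blocked by [5,9]×[4,13], reject
21. q=(19,10) nearest=2 d=15 new=(6,8) → blocked by [5,9]×[4,13], reject
22. q=(3,2) nearest=3 d=1 new=(3,2) → add node 7 parent=3 cost=5

Parent of node 3: 1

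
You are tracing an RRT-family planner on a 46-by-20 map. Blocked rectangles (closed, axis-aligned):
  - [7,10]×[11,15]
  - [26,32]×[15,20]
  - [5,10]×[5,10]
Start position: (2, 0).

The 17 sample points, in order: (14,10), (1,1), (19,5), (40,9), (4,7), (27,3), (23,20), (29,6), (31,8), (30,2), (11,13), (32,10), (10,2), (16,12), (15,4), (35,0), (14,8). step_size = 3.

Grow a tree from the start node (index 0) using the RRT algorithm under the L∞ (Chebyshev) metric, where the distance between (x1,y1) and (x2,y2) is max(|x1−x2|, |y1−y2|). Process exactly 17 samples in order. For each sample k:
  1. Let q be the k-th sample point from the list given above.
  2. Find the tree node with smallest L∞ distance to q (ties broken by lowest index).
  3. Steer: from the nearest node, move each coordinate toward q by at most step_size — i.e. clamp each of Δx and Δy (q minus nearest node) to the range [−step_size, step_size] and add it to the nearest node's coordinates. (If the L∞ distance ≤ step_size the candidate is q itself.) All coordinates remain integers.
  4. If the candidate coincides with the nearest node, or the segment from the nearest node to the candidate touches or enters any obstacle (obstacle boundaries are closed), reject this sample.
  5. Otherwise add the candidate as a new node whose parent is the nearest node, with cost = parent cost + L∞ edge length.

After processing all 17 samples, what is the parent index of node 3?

Parent of node 3: 1

1. q=(14,10) nearest=0 d=12 new=(5,3) → add node 1 parent=0 cost=3
2. q=(1,1) nearest=0 d=1 new=(1,1) → add node 2 parent=0 cost=1
3. q=(19,5) nearest=1 d=14 new=(8,5) → blocked by [5,10]×[5,10], reject
4. q=(40,9) nearest=1 d=35 new=(8,6) → blocked by [5,10]×[5,10], reject
5. q=(4,7) nearest=1 d=4 new=(4,6) → add node 3 parent=1 cost=6
6. q=(27,3) nearest=1 d=22 new=(8,3) → add node 4 parent=1 cost=6
7. q=(23,20) nearest=4 d=17 new=(11,6) → blocked by [5,10]×[5,10], reject
8. q=(29,6) nearest=4 d=21 new=(11,6) → blocked by [5,10]×[5,10], reject
9. q=(31,8) nearest=4 d=23 new=(11,6) → blocked by [5,10]×[5,10], reject
10. q=(30,2) nearest=4 d=22 new=(11,2) → add node 5 parent=4 cost=9
11. q=(11,13) nearest=3 d=7 new=(7,9) → blocked by [5,10]×[5,10], reject
12. q=(32,10) nearest=5 d=21 new=(14,5) → add node 6 parent=5 cost=12
13. q=(10,2) nearest=5 d=1 new=(10,2) → add node 7 parent=5 cost=10
14. q=(16,12) nearest=6 d=7 new=(16,8) → add node 8 parent=6 cost=15
15. q=(15,4) nearest=6 d=1 new=(15,4) → add node 9 parent=6 cost=13
16. q=(35,0) nearest=8 d=19 new=(19,5) → add node 10 parent=8 cost=18
17. q=(14,8) nearest=8 d=2 new=(14,8) → add node 11 parent=8 cost=17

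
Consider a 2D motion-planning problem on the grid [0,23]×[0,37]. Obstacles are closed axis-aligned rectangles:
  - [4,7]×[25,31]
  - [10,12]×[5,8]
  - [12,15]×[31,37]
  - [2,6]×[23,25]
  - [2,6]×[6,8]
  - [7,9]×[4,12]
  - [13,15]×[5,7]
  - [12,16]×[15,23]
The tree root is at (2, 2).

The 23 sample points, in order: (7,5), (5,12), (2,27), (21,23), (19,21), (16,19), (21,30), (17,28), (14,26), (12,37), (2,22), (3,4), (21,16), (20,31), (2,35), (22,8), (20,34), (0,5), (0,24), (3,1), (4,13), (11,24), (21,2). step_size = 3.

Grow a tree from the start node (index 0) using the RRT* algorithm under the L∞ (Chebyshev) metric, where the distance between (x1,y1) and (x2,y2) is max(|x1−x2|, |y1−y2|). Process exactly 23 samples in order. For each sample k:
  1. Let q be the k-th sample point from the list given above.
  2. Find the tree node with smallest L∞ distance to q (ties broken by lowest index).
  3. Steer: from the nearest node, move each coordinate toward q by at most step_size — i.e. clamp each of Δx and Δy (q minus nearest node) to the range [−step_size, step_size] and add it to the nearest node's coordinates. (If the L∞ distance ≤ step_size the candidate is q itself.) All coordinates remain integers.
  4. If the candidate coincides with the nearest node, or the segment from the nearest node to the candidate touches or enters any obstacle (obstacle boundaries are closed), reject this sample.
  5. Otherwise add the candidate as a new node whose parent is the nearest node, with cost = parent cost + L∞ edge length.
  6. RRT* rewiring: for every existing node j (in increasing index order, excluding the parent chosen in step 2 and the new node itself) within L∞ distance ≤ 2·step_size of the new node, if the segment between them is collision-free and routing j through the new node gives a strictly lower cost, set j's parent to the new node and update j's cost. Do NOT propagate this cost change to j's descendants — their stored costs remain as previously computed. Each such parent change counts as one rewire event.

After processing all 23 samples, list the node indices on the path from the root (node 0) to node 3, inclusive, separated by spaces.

1. q=(7,5) nearest=0 d=5 new=(5,5) → add node 1 parent=0 cost=3
2. q=(5,12) nearest=1 d=7 new=(5,8) → blocked by [2,6]×[6,8], reject
3. q=(2,27) nearest=1 d=22 new=(2,8) → blocked by [2,6]×[6,8], reject
4. q=(21,23) nearest=1 d=18 new=(8,8) → blocked by [2,6]×[6,8], reject
5. q=(19,21) nearest=1 d=16 new=(8,8) → blocked by [2,6]×[6,8], reject
6. q=(16,19) nearest=1 d=14 new=(8,8) → blocked by [2,6]×[6,8], reject
7. q=(21,30) nearest=1 d=25 new=(8,8) → blocked by [2,6]×[6,8], reject
8. q=(17,28) nearest=1 d=23 new=(8,8) → blocked by [2,6]×[6,8], reject
9. q=(14,26) nearest=1 d=21 new=(8,8) → blocked by [2,6]×[6,8], reject
10. q=(12,37) nearest=1 d=32 new=(8,8) → blocked by [2,6]×[6,8], reject
11. q=(2,22) nearest=1 d=17 new=(2,8) → blocked by [2,6]×[6,8], reject
12. q=(3,4) nearest=0 d=2 new=(3,4) → add node 2 parent=0 cost=2
13. q=(21,16) nearest=1 d=16 new=(8,8) → blocked by [2,6]×[6,8], reject
14. q=(20,31) nearest=1 d=26 new=(8,8) → blocked by [2,6]×[6,8], reject
15. q=(2,35) nearest=1 d=30 new=(2,8) → blocked by [2,6]×[6,8], reject
16. q=(22,8) nearest=1 d=17 new=(8,8) → blocked by [2,6]×[6,8], reject
17. q=(20,34) nearest=1 d=29 new=(8,8) → blocked by [2,6]×[6,8], reject
18. q=(0,5) nearest=0 d=3 new=(0,5) → add node 3 parent=0 cost=3
19. q=(0,24) nearest=1 d=19 new=(2,8) → blocked by [2,6]×[6,8], reject
20. q=(3,1) nearest=0 d=1 new=(3,1) → add node 4 parent=0 cost=1
21. q=(4,13) nearest=1 d=8 new=(4,8) → blocked by [2,6]×[6,8], reject
22. q=(11,24) nearest=1 d=19 new=(8,8) → blocked by [2,6]×[6,8], reject
23. q=(21,2) nearest=1 d=16 new=(8,2) → add node 5 parent=1 cost=6

Path: 0 3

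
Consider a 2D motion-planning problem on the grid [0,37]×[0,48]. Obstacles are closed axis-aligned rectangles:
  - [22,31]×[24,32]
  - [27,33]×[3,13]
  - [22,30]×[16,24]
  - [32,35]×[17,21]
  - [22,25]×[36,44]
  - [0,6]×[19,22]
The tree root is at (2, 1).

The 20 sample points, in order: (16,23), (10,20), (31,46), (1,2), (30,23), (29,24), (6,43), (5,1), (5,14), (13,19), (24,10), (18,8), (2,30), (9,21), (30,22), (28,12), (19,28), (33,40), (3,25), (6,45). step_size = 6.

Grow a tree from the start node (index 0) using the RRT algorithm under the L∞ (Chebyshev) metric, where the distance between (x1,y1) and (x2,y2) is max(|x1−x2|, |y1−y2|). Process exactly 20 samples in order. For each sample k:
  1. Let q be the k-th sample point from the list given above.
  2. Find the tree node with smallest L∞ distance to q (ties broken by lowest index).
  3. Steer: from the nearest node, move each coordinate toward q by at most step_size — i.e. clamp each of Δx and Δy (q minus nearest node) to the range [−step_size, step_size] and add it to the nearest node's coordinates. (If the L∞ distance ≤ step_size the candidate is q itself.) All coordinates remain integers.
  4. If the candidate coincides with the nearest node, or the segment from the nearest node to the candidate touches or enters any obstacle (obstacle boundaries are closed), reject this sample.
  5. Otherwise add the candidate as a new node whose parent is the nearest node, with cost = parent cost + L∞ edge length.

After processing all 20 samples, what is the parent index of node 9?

Parent of node 9: 3

1. q=(16,23) nearest=0 d=22 new=(8,7) → add node 1 parent=0 cost=6
2. q=(10,20) nearest=1 d=13 new=(10,13) → add node 2 parent=1 cost=12
3. q=(31,46) nearest=2 d=33 new=(16,19) → add node 3 parent=2 cost=18
4. q=(1,2) nearest=0 d=1 new=(1,2) → add node 4 parent=0 cost=1
5. q=(30,23) nearest=3 d=14 new=(22,23) → blocked by [22,30]×[16,24], reject
6. q=(29,24) nearest=3 d=13 new=(22,24) → blocked by [22,31]×[24,32], reject
7. q=(6,43) nearest=3 d=24 new=(10,25) → add node 5 parent=3 cost=24
8. q=(5,1) nearest=0 d=3 new=(5,1) → add node 6 parent=0 cost=3
9. q=(5,14) nearest=2 d=5 new=(5,14) → add node 7 parent=2 cost=17
10. q=(13,19) nearest=3 d=3 new=(13,19) → add node 8 parent=3 cost=21
11. q=(24,10) nearest=3 d=9 new=(22,13) → add node 9 parent=3 cost=24
12. q=(18,8) nearest=9 d=5 new=(18,8) → add node 10 parent=9 cost=29
13. q=(2,30) nearest=5 d=8 new=(4,30) → add node 11 parent=5 cost=30
14. q=(9,21) nearest=5 d=4 new=(9,21) → add node 12 parent=5 cost=28
15. q=(30,22) nearest=9 d=9 new=(28,19) → blocked by [22,30]×[16,24], reject
16. q=(28,12) nearest=9 d=6 new=(28,12) → blocked by [27,33]×[3,13], reject
17. q=(19,28) nearest=3 d=9 new=(19,25) → add node 13 parent=3 cost=24
18. q=(33,40) nearest=13 d=15 new=(25,31) → blocked by [22,31]×[24,32], reject
19. q=(3,25) nearest=11 d=5 new=(3,25) → add node 14 parent=11 cost=35
20. q=(6,45) nearest=11 d=15 new=(6,36) → add node 15 parent=11 cost=36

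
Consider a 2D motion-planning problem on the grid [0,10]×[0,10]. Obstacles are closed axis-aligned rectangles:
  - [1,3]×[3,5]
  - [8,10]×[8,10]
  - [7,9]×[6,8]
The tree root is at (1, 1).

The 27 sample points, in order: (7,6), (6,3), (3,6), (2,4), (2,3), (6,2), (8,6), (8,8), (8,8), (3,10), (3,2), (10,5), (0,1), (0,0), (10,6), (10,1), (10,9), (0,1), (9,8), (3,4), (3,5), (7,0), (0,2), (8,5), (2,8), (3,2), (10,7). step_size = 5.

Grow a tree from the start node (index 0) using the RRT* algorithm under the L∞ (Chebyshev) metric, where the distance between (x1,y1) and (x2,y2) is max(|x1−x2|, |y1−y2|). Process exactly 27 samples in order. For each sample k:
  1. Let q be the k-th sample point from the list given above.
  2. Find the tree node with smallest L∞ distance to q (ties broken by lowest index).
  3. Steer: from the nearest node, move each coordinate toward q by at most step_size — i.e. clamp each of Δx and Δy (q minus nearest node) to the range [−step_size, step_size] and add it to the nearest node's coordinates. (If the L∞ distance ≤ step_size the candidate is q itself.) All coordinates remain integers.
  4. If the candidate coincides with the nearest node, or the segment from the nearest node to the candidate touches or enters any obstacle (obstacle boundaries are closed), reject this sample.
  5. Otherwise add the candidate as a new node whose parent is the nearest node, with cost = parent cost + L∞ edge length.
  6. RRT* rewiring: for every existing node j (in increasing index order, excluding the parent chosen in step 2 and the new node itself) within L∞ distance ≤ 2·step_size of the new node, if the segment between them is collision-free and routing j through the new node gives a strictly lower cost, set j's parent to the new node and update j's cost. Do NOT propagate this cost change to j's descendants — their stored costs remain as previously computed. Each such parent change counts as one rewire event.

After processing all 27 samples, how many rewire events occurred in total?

1. q=(7,6) nearest=0 d=6 new=(6,6) → blocked by [1,3]×[3,5], reject
2. q=(6,3) nearest=0 d=5 new=(6,3) → add node 1 parent=0 cost=5
3. q=(3,6) nearest=1 d=3 new=(3,6) → add node 2 parent=1 cost=8
4. q=(2,4) nearest=2 d=2 new=(2,4) → blocked by [1,3]×[3,5], reject
5. q=(2,3) nearest=0 d=2 new=(2,3) → blocked by [1,3]×[3,5], reject
6. q=(6,2) nearest=1 d=1 new=(6,2) → add node 3 parent=1 cost=6
7. q=(8,6) nearest=1 d=3 new=(8,6) → blocked by [7,9]×[6,8], reject
8. q=(8,8) nearest=1 d=5 new=(8,8) → blocked by [8,10]×[8,10], reject
9. q=(8,8) nearest=1 d=5 new=(8,8) → blocked by [8,10]×[8,10], reject
10. q=(3,10) nearest=2 d=4 new=(3,10) → add node 4 parent=2 cost=12
11. q=(3,2) nearest=0 d=2 new=(3,2) → add node 5 parent=0 cost=2; rewire 3→5 (5<6)
12. q=(10,5) nearest=1 d=4 new=(10,5) → add node 6 parent=1 cost=9
13. q=(0,1) nearest=0 d=1 new=(0,1) → add node 7 parent=0 cost=1
14. q=(0,0) nearest=0 d=1 new=(0,0) → add node 8 parent=0 cost=1
15. q=(10,6) nearest=6 d=1 new=(10,6) → add node 9 parent=6 cost=10
16. q=(10,1) nearest=1 d=4 new=(10,1) → add node 10 parent=1 cost=9
17. q=(10,9) nearest=9 d=3 new=(10,9) → blocked by [8,10]×[8,10], reject
18. q=(0,1) nearest=7 d=0 → coincident, reject
19. q=(9,8) nearest=9 d=2 new=(9,8) → blocked by [8,10]×[8,10], reject
20. q=(3,4) nearest=2 d=2 new=(3,4) → blocked by [1,3]×[3,5], reject
21. q=(3,5) nearest=2 d=1 new=(3,5) → blocked by [1,3]×[3,5], reject
22. q=(7,0) nearest=3 d=2 new=(7,0) → add node 11 parent=3 cost=7
23. q=(0,2) nearest=0 d=1 new=(0,2) → add node 12 parent=0 cost=1
24. q=(8,5) nearest=1 d=2 new=(8,5) → add node 13 parent=1 cost=7; rewire 9→13 (9<10)
25. q=(2,8) nearest=2 d=2 new=(2,8) → add node 14 parent=2 cost=10
26. q=(3,2) nearest=5 d=0 → coincident, reject
27. q=(10,7) nearest=9 d=1 new=(10,7) → add node 15 parent=9 cost=10

Rewire events: 2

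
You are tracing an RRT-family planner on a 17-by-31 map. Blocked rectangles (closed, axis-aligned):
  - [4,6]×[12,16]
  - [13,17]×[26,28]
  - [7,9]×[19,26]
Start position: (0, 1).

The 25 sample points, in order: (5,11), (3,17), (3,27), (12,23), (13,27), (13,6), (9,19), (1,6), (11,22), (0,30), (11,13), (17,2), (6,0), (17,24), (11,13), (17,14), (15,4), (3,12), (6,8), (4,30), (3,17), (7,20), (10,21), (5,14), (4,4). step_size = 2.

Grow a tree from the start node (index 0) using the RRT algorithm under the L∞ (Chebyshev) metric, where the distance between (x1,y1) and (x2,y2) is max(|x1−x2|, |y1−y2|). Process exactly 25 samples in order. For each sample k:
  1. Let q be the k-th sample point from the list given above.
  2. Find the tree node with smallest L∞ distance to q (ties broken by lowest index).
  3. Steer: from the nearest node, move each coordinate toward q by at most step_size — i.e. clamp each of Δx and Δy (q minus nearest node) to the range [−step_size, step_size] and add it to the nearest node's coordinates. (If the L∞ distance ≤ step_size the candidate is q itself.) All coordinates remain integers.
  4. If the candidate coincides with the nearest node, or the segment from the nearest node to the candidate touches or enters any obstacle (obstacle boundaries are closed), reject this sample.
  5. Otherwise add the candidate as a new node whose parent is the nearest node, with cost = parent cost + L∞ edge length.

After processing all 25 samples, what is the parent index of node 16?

1. q=(5,11) nearest=0 d=10 new=(2,3) → add node 1 parent=0 cost=2
2. q=(3,17) nearest=1 d=14 new=(3,5) → add node 2 parent=1 cost=4
3. q=(3,27) nearest=2 d=22 new=(3,7) → add node 3 parent=2 cost=6
4. q=(12,23) nearest=3 d=16 new=(5,9) → add node 4 parent=3 cost=8
5. q=(13,27) nearest=4 d=18 new=(7,11) → add node 5 parent=4 cost=10
6. q=(13,6) nearest=5 d=6 new=(9,9) → add node 6 parent=5 cost=12
7. q=(9,19) nearest=5 d=8 new=(9,13) → add node 7 parent=5 cost=12
8. q=(1,6) nearest=2 d=2 new=(1,6) → add node 8 parent=2 cost=6
9. q=(11,22) nearest=7 d=9 new=(11,15) → add node 9 parent=7 cost=14
10. q=(0,30) nearest=9 d=15 new=(9,17) → add node 10 parent=9 cost=16
11. q=(11,13) nearest=7 d=2 new=(11,13) → add node 11 parent=7 cost=14
12. q=(17,2) nearest=6 d=8 new=(11,7) → add node 12 parent=6 cost=14
13. q=(6,0) nearest=1 d=4 new=(4,1) → add node 13 parent=1 cost=4
14. q=(17,24) nearest=10 d=8 new=(11,19) → add node 14 parent=10 cost=18
15. q=(11,13) nearest=11 d=0 → coincident, reject
16. q=(17,14) nearest=9 d=6 new=(13,14) → add node 15 parent=9 cost=16
17. q=(15,4) nearest=12 d=4 new=(13,5) → add node 16 parent=12 cost=16
18. q=(3,12) nearest=4 d=3 new=(3,11) → add node 17 parent=4 cost=10
19. q=(6,8) nearest=4 d=1 new=(6,8) → add node 18 parent=4 cost=9
20. q=(4,30) nearest=14 d=11 new=(9,21) → blocked by [7,9]×[19,26], reject
21. q=(3,17) nearest=5 d=6 new=(5,13) → blocked by [4,6]×[12,16], reject
22. q=(7,20) nearest=10 d=3 new=(7,19) → blocked by [7,9]×[19,26], reject
23. q=(10,21) nearest=14 d=2 new=(10,21) → add node 19 parent=14 cost=20
24. q=(5,14) nearest=5 d=3 new=(5,13) → blocked by [4,6]×[12,16], reject
25. q=(4,4) nearest=2 d=1 new=(4,4) → add node 20 parent=2 cost=5

Parent of node 16: 12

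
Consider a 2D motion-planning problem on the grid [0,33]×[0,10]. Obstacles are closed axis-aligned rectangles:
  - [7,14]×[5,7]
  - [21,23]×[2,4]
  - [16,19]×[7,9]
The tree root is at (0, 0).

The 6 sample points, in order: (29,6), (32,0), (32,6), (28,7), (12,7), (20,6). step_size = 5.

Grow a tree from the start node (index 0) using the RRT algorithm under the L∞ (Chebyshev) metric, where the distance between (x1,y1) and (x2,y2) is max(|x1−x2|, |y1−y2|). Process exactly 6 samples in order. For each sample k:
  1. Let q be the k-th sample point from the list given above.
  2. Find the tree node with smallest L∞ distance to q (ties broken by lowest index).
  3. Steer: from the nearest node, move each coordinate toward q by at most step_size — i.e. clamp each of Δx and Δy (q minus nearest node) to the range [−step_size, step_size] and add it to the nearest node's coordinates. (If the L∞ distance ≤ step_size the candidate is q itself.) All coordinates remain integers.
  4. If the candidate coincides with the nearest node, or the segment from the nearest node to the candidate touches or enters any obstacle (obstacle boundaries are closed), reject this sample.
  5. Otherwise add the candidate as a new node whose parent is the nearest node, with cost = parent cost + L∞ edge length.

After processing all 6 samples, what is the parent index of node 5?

1. q=(29,6) nearest=0 d=29 new=(5,5) → add node 1 parent=0 cost=5
2. q=(32,0) nearest=1 d=27 new=(10,0) → add node 2 parent=1 cost=10
3. q=(32,6) nearest=2 d=22 new=(15,5) → add node 3 parent=2 cost=15
4. q=(28,7) nearest=3 d=13 new=(20,7) → add node 4 parent=3 cost=20
5. q=(12,7) nearest=3 d=3 new=(12,7) → blocked by [7,14]×[5,7], reject
6. q=(20,6) nearest=4 d=1 new=(20,6) → add node 5 parent=4 cost=21

Parent of node 5: 4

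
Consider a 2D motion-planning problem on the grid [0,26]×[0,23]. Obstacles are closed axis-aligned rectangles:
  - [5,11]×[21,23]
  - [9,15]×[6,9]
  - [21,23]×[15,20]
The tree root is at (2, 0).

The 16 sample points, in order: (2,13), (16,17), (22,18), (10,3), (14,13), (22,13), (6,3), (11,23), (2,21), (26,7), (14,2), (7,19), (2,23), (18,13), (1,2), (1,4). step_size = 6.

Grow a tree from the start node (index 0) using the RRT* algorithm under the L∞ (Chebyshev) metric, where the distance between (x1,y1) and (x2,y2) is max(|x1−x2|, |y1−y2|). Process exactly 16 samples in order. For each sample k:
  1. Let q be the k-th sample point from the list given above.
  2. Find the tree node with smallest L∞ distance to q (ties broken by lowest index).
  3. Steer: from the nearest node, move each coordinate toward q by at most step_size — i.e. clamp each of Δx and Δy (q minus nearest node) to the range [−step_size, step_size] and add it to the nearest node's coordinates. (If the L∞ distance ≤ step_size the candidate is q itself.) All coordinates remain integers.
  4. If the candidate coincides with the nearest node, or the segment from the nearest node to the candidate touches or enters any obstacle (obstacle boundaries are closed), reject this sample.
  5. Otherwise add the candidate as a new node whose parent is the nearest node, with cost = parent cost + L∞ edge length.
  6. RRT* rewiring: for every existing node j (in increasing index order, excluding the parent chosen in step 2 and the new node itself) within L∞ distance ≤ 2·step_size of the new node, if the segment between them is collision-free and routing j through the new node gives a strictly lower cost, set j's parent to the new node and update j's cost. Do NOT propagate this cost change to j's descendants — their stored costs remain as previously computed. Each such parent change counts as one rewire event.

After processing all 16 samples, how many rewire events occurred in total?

Rewire events: 3

1. q=(2,13) nearest=0 d=13 new=(2,6) → add node 1 parent=0 cost=6
2. q=(16,17) nearest=1 d=14 new=(8,12) → add node 2 parent=1 cost=12
3. q=(22,18) nearest=2 d=14 new=(14,18) → add node 3 parent=2 cost=18
4. q=(10,3) nearest=0 d=8 new=(8,3) → add node 4 parent=0 cost=6
5. q=(14,13) nearest=3 d=5 new=(14,13) → add node 5 parent=3 cost=23
6. q=(22,13) nearest=3 d=8 new=(20,13) → add node 6 parent=3 cost=24
7. q=(6,3) nearest=4 d=2 new=(6,3) → add node 7 parent=4 cost=8
8. q=(11,23) nearest=3 d=5 new=(11,23) → blocked by [5,11]×[21,23], reject
9. q=(2,21) nearest=2 d=9 new=(2,18) → add node 8 parent=2 cost=18
10. q=(26,7) nearest=6 d=6 new=(26,7) → add node 9 parent=6 cost=30
11. q=(14,2) nearest=4 d=6 new=(14,2) → add node 10 parent=4 cost=12; rewire 6→10 (23<24); rewire 9→10 (24<30)
12. q=(7,19) nearest=8 d=5 new=(7,19) → add node 11 parent=8 cost=23
13. q=(2,23) nearest=8 d=5 new=(2,23) → add node 12 parent=8 cost=23
14. q=(18,13) nearest=6 d=2 new=(18,13) → add node 13 parent=6 cost=25
15. q=(1,2) nearest=0 d=2 new=(1,2) → add node 14 parent=0 cost=2; rewire 7→14 (7<8)
16. q=(1,4) nearest=1 d=2 new=(1,4) → add node 15 parent=1 cost=8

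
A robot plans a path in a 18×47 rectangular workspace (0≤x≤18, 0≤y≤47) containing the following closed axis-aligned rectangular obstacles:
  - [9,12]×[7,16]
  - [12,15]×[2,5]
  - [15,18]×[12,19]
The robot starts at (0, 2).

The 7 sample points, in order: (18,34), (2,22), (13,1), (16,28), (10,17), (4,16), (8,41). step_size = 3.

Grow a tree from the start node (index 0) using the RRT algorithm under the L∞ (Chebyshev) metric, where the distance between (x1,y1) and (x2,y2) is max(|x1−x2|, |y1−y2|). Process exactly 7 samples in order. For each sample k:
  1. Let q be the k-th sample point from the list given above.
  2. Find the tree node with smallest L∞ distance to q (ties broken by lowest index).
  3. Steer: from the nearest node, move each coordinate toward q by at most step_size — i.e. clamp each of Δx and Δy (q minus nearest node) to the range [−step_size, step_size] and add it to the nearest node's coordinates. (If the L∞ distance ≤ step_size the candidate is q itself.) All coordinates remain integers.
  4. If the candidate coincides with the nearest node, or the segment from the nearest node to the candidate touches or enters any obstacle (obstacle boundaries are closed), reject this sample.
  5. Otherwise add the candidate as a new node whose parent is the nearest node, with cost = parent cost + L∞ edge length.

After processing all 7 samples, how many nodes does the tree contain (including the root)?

Node count: 8

1. q=(18,34) nearest=0 d=32 new=(3,5) → add node 1 parent=0 cost=3
2. q=(2,22) nearest=1 d=17 new=(2,8) → add node 2 parent=1 cost=6
3. q=(13,1) nearest=1 d=10 new=(6,2) → add node 3 parent=1 cost=6
4. q=(16,28) nearest=2 d=20 new=(5,11) → add node 4 parent=2 cost=9
5. q=(10,17) nearest=4 d=6 new=(8,14) → add node 5 parent=4 cost=12
6. q=(4,16) nearest=5 d=4 new=(5,16) → add node 6 parent=5 cost=15
7. q=(8,41) nearest=6 d=25 new=(8,19) → add node 7 parent=6 cost=18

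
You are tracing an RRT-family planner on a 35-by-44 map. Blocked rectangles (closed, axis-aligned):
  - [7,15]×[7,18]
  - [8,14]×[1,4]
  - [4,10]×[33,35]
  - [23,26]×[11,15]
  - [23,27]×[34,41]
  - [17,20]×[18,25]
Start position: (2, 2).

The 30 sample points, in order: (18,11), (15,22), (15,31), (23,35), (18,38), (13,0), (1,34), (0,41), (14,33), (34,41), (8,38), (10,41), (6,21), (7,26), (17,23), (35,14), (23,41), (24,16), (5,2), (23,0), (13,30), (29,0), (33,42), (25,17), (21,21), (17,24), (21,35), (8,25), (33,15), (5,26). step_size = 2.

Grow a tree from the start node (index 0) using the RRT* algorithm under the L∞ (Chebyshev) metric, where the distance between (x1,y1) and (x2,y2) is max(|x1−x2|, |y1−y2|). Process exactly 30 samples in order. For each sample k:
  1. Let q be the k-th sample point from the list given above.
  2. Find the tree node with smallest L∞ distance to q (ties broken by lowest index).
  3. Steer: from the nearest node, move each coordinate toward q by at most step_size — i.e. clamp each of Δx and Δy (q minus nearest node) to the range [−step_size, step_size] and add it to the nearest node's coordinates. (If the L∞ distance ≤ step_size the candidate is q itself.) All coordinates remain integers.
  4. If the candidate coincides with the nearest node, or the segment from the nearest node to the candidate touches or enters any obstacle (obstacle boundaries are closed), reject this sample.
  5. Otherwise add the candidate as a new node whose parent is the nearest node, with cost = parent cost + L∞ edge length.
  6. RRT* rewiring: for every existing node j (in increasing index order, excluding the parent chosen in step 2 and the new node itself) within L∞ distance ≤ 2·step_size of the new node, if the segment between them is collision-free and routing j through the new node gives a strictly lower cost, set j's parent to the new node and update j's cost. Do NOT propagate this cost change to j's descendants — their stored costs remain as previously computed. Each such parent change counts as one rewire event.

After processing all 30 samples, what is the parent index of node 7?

1. q=(18,11) nearest=0 d=16 new=(4,4) → add node 1 parent=0 cost=2
2. q=(15,22) nearest=1 d=18 new=(6,6) → add node 2 parent=1 cost=4
3. q=(15,31) nearest=2 d=25 new=(8,8) → blocked by [7,15]×[7,18], reject
4. q=(23,35) nearest=2 d=29 new=(8,8) → blocked by [7,15]×[7,18], reject
5. q=(18,38) nearest=2 d=32 new=(8,8) → blocked by [7,15]×[7,18], reject
6. q=(13,0) nearest=2 d=7 new=(8,4) → blocked by [8,14]×[1,4], reject
7. q=(1,34) nearest=2 d=28 new=(4,8) → add node 3 parent=2 cost=6
8. q=(0,41) nearest=3 d=33 new=(2,10) → add node 4 parent=3 cost=8
9. q=(14,33) nearest=4 d=23 new=(4,12) → add node 5 parent=4 cost=10
10. q=(34,41) nearest=5 d=30 new=(6,14) → add node 6 parent=5 cost=12
11. q=(8,38) nearest=6 d=24 new=(8,16) → blocked by [7,15]×[7,18], reject
12. q=(10,41) nearest=6 d=27 new=(8,16) → blocked by [7,15]×[7,18], reject
13. q=(6,21) nearest=6 d=7 new=(6,16) → add node 7 parent=6 cost=14
14. q=(7,26) nearest=7 d=10 new=(7,18) → blocked by [7,15]×[7,18], reject
15. q=(17,23) nearest=6 d=11 new=(8,16) → blocked by [7,15]×[7,18], reject
16. q=(35,14) nearest=2 d=29 new=(8,8) → blocked by [7,15]×[7,18], reject
17. q=(23,41) nearest=7 d=25 new=(8,18) → blocked by [7,15]×[7,18], reject
18. q=(24,16) nearest=2 d=18 new=(8,8) → blocked by [7,15]×[7,18], reject
19. q=(5,2) nearest=1 d=2 new=(5,2) → add node 8 parent=1 cost=4
20. q=(23,0) nearest=2 d=17 new=(8,4) → blocked by [8,14]×[1,4], reject
21. q=(13,30) nearest=7 d=14 new=(8,18) → blocked by [7,15]×[7,18], reject
22. q=(29,0) nearest=2 d=23 new=(8,4) → blocked by [8,14]×[1,4], reject
23. q=(33,42) nearest=7 d=27 new=(8,18) → blocked by [7,15]×[7,18], reject
24. q=(25,17) nearest=2 d=19 new=(8,8) → blocked by [7,15]×[7,18], reject
25. q=(21,21) nearest=2 d=15 new=(8,8) → blocked by [7,15]×[7,18], reject
26. q=(17,24) nearest=6 d=11 new=(8,16) → blocked by [7,15]×[7,18], reject
27. q=(21,35) nearest=7 d=19 new=(8,18) → blocked by [7,15]×[7,18], reject
28. q=(8,25) nearest=7 d=9 new=(8,18) → blocked by [7,15]×[7,18], reject
29. q=(33,15) nearest=2 d=27 new=(8,8) → blocked by [7,15]×[7,18], reject
30. q=(5,26) nearest=7 d=10 new=(5,18) → add node 9 parent=7 cost=16

Parent of node 7: 6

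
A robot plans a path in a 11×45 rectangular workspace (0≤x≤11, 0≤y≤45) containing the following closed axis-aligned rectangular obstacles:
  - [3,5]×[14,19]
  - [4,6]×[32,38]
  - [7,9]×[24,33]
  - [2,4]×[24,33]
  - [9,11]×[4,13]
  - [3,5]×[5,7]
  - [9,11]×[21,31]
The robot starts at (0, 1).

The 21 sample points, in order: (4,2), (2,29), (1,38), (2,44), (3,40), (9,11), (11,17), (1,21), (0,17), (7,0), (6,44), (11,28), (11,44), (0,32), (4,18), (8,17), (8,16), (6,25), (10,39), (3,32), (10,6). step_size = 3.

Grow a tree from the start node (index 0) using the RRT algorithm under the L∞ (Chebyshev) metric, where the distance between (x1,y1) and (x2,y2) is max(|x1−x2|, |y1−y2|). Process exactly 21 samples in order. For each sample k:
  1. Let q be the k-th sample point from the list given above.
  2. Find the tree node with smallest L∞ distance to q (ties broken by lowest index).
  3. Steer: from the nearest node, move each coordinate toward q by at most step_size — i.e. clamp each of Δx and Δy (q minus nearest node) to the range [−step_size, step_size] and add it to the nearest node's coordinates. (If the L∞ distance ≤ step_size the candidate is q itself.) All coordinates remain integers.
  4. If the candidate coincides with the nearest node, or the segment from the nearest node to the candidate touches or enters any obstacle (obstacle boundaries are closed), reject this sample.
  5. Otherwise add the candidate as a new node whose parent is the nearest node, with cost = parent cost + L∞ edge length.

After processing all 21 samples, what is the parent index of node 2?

Parent of node 2: 1

1. q=(4,2) nearest=0 d=4 new=(3,2) → add node 1 parent=0 cost=3
2. q=(2,29) nearest=1 d=27 new=(2,5) → add node 2 parent=1 cost=6
3. q=(1,38) nearest=2 d=33 new=(1,8) → add node 3 parent=2 cost=9
4. q=(2,44) nearest=3 d=36 new=(2,11) → add node 4 parent=3 cost=12
5. q=(3,40) nearest=4 d=29 new=(3,14) → blocked by [3,5]×[14,19], reject
6. q=(9,11) nearest=2 d=7 new=(5,8) → blocked by [3,5]×[5,7], reject
7. q=(11,17) nearest=4 d=9 new=(5,14) → blocked by [3,5]×[14,19], reject
8. q=(1,21) nearest=4 d=10 new=(1,14) → add node 5 parent=4 cost=15
9. q=(0,17) nearest=5 d=3 new=(0,17) → add node 6 parent=5 cost=18
10. q=(7,0) nearest=1 d=4 new=(6,0) → add node 7 parent=1 cost=6
11. q=(6,44) nearest=6 d=27 new=(3,20) → add node 8 parent=6 cost=21
12. q=(11,28) nearest=8 d=8 new=(6,23) → add node 9 parent=8 cost=24
13. q=(11,44) nearest=9 d=21 new=(9,26) → blocked by [7,9]×[24,33], reject
14. q=(0,32) nearest=9 d=9 new=(3,26) → blocked by [2,4]×[24,33], reject
15. q=(4,18) nearest=8 d=2 new=(4,18) → blocked by [3,5]×[14,19], reject
16. q=(8,17) nearest=8 d=5 new=(6,17) → blocked by [3,5]×[14,19], reject
17. q=(8,16) nearest=8 d=5 new=(6,17) → blocked by [3,5]×[14,19], reject
18. q=(6,25) nearest=9 d=2 new=(6,25) → add node 10 parent=9 cost=26
19. q=(10,39) nearest=10 d=14 new=(9,28) → blocked by [7,9]×[24,33], reject
20. q=(3,32) nearest=10 d=7 new=(3,28) → blocked by [2,4]×[24,33], reject
21. q=(10,6) nearest=7 d=6 new=(9,3) → add node 11 parent=7 cost=9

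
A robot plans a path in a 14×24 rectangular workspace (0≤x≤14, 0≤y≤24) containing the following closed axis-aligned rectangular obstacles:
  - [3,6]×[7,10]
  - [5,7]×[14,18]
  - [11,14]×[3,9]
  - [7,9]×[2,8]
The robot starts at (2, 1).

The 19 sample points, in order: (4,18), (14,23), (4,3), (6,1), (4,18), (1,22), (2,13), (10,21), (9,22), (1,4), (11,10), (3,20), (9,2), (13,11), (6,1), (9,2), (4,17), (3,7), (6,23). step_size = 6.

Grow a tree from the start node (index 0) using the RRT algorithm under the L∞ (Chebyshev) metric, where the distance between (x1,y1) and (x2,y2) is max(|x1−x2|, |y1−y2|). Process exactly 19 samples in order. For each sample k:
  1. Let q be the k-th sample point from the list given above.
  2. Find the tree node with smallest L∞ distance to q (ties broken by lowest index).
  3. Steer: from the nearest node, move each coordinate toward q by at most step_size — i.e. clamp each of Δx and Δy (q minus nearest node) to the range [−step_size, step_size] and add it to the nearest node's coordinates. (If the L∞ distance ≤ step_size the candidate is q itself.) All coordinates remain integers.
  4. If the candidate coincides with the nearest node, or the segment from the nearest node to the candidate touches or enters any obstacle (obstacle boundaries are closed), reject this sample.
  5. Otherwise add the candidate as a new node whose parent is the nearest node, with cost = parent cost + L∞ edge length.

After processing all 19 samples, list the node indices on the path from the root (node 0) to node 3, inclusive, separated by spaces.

Path: 0 1 3

1. q=(4,18) nearest=0 d=17 new=(4,7) → blocked by [3,6]×[7,10], reject
2. q=(14,23) nearest=0 d=22 new=(8,7) → blocked by [7,9]×[2,8], reject
3. q=(4,3) nearest=0 d=2 new=(4,3) → add node 1 parent=0 cost=2
4. q=(6,1) nearest=1 d=2 new=(6,1) → add node 2 parent=1 cost=4
5. q=(4,18) nearest=1 d=15 new=(4,9) → blocked by [3,6]×[7,10], reject
6. q=(1,22) nearest=1 d=19 new=(1,9) → add node 3 parent=1 cost=8
7. q=(2,13) nearest=3 d=4 new=(2,13) → add node 4 parent=3 cost=12
8. q=(10,21) nearest=4 d=8 new=(8,19) → blocked by [5,7]×[14,18], reject
9. q=(9,22) nearest=4 d=9 new=(8,19) → blocked by [5,7]×[14,18], reject
10. q=(1,4) nearest=0 d=3 new=(1,4) → add node 5 parent=0 cost=3
11. q=(11,10) nearest=1 d=7 new=(10,9) → blocked by [7,9]×[2,8], reject
12. q=(3,20) nearest=4 d=7 new=(3,19) → add node 6 parent=4 cost=18
13. q=(9,2) nearest=2 d=3 new=(9,2) → blocked by [7,9]×[2,8], reject
14. q=(13,11) nearest=1 d=9 new=(10,9) → blocked by [7,9]×[2,8], reject
15. q=(6,1) nearest=2 d=0 → coincident, reject
16. q=(9,2) nearest=2 d=3 new=(9,2) → blocked by [7,9]×[2,8], reject
17. q=(4,17) nearest=6 d=2 new=(4,17) → add node 7 parent=6 cost=20
18. q=(3,7) nearest=3 d=2 new=(3,7) → blocked by [3,6]×[7,10], reject
19. q=(6,23) nearest=6 d=4 new=(6,23) → add node 8 parent=6 cost=22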